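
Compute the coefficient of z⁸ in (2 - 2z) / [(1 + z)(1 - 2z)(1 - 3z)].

The denominator gives the recurrence a_n = 4a_(n−1) − a_(n−2) − 6a_(n−3) for n ≥ 3; the numerator fixes a_0 = 2, a_1 = 6, a_2 = 22.
Iterating: 2, 6, 22, 70, 222, 686, 2102, 6390, 19342, so a_8 = 19342.

19342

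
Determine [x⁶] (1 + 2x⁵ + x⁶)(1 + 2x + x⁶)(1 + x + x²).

(1 + 2x⁵ + x⁶) has coefficients 1,0,0,0,0,2,1 for degrees 0…6.
(1 + 2x + x⁶) has coefficients 1,2,0,0,0,0,1 for degrees 0…6.
Finally multiplying by (1 + x + x²), the product of all factors after the first has coefficients 1,3,3,2,0,0,1 for degrees 0…6.
[x⁶] = 1·1 + 2·3 + 1·1 = 8.

8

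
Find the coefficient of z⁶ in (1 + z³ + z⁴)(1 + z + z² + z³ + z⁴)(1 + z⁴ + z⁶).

(1 + z³ + z⁴) has coefficients 1,0,0,1,1 for degrees 0…4.
(1 + z + z² + z³ + z⁴) has coefficients 1,1,1,1,1,0,0 for degrees 0…6.
Finally multiplying by (1 + z⁴ + z⁶), the product of all factors after the first has coefficients 1,1,1,1,2,1,2 for degrees 0…6.
[z⁶] = 1·2 + 1·1 + 1·1 = 4.

4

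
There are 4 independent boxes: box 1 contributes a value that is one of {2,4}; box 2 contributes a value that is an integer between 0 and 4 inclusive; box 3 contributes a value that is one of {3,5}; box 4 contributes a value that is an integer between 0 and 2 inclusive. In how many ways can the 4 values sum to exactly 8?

The generating function for the choices is (t^2 + t^4)·(1 + t + t^2 + t^3 + t^4)·(t^3 + t^5)·(1 + t + t^2); the count is [t^8].
(t^2 + t^4) has coefficients 0,0,1,0,1 for degrees 0…4.
(1 + t + t^2 + t^3 + t^4) has coefficients 1,1,1,1,1,0,0,0,0 for degrees 0…8.
Multiplying by (t^3 + t^5) gives running coefficients 0,0,0,1,1,2,2,2,1 for degrees 0…8.
Finally multiplying by (1 + t + t^2), the product of all factors after the first has coefficients 0,0,0,1,2,4,5,6,5 for degrees 0…8.
[t^8] = 1·5 + 1·2 = 7.

7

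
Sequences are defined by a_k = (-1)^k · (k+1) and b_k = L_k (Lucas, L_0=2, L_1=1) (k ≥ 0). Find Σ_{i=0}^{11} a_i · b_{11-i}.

44

Write out a_i and b_{11-i} for i = 0,…,11 and sum the products.
Σ = 1·199 − 2·123 + 3·76 − 4·47 + 5·29 − 6·18 + 7·11 − 8·7 + 9·4 − 10·3 + 11·1 − 12·2 = 44.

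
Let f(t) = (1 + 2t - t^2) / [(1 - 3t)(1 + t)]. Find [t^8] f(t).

The denominator gives the recurrence a_n = 2a_(n−1) + 3a_(n−2) for n ≥ 3; the numerator fixes a_0 = 1, a_1 = 4, a_2 = 10.
Iterating: 1, 4, 10, 32, 94, 284, 850, 2552, 7654, so a_8 = 7654.

7654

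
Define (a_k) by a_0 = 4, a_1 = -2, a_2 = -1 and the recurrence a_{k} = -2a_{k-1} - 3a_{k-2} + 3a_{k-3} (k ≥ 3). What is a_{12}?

The ordinary generating function has denominator 1 + 2z + 3z^2 - 3z^3.
Iterating the recurrence: a_0,…,a_{12} = 4, -2, -1, 20, -43, 23, 143, -484, 608, 665, -4606, 9041, -2269.

-2269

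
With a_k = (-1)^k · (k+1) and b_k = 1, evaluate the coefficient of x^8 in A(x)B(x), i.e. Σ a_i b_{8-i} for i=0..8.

5

This is [x^8] in the product of the two ordinary generating functions.
Σ = 1·1 − 2·1 + 3·1 − 4·1 + 5·1 − 6·1 + 7·1 − 8·1 + 9·1 = 5.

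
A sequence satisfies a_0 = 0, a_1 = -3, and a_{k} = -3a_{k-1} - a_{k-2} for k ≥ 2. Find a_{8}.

2961

The ordinary generating function has denominator 1 + 3z + z^2.
Iterating the recurrence: a_0,…,a_{8} = 0, -3, 9, -24, 63, -165, 432, -1131, 2961.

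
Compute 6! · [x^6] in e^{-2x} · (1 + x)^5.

The EGF product rule gives c_6 = Σ_{k_1+k_2=6} C(6; k_1,k_2) · ∏ g_i(k_i), where e^{-2x} gives (-2)^k; (1+x)^5 gives the falling factorial (5)_k.
g_1(k) for k = 0…6: 1, -2, 4, -8, 16, -32, 64.
g_2(k) for k = 0…6: 1, 5, 20, 60, 120, 120, 0.
c_6 = Σ_k C(6,k)·g_1(k)·g_2(6−k) = 6·(-2)·120 + 15·4·120 + 20·(-8)·60 + 15·16·20 + 6·(-32)·5 + 1·64·1 = −1440 + 7200 − 9600 + 4800 − 960 + 64 = 64.

64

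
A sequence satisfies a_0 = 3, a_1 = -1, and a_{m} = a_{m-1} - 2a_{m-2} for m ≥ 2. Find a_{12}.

-183

The ordinary generating function has denominator 1 - z + 2z^2.
Iterating the recurrence: a_0,…,a_{12} = 3, -1, -7, -5, 9, 19, 1, -37, -39, 35, 113, 43, -183.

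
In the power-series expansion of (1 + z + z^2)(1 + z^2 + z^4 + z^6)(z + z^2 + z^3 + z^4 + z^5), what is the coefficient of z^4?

(1 + z + z^2) has coefficients 1,1,1 for degrees 0…2.
(1 + z^2 + z^4 + z^6) has coefficients 1,0,1,0,1 for degrees 0…4.
Finally multiplying by (z + z^2 + z^3 + z^4 + z^5), the product of all factors after the first has coefficients 0,1,1,2,2 for degrees 0…4.
[z^4] = 1·2 + 1·2 + 1·1 = 5.

5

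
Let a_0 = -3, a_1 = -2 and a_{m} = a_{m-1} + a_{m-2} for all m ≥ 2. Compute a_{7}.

-50

The ordinary generating function has denominator 1 - x - x^2.
Iterating the recurrence: a_0,…,a_{7} = -3, -2, -5, -7, -12, -19, -31, -50.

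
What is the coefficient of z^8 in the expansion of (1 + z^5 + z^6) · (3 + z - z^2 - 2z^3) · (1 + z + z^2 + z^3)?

4

(1 + z^5 + z^6) has coefficients 1,0,0,0,0,1,1 for degrees 0…6.
(3 + z - z^2 - 2z^3) has coefficients 3,1,-1,-2,0,0,0,0,0 for degrees 0…8.
Finally multiplying by (1 + z + z^2 + z^3), the product of all factors after the first has coefficients 3,4,3,1,-2,-3,-2,0,0 for degrees 0…8.
[z^8] = 1·0 + 1·1 + 1·3 = 4.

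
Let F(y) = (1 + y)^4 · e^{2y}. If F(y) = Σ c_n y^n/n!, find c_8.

The EGF product rule gives c_8 = Σ_{k_1+k_2=8} C(8; k_1,k_2) · ∏ g_i(k_i), where (1+y)^4 gives the falling factorial (4)_k; e^{2y} gives (2)^k.
g_1(k) for k = 0…8: 1, 4, 12, 24, 24, 0, 0, 0, 0.
g_2(k) for k = 0…8: 1, 2, 4, 8, 16, 32, 64, 128, 256.
c_8 = Σ_k C(8,k)·g_1(k)·g_2(8−k) = 1·1·256 + 8·4·128 + 28·12·64 + 56·24·32 + 70·24·16 = 256 + 4096 + 21504 + 43008 + 26880 = 95744.

95744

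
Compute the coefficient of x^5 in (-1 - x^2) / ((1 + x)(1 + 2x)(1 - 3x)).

Partial fractions give a closed form: a_n = (1/2)·(-1)^n + (-1)·(-2)^n + (-1/2)·3^n.
At n = 5: a_5 = -90.

-90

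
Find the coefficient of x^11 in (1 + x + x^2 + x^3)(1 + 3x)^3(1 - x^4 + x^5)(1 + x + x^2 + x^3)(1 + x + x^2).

57

(1 + x + x^2 + x^3) has coefficients 1,1,1,1 for degrees 0…3.
(1 + 3x)^3 has coefficients 1,9,27,27,0,0,0,0,0,0,0,0 for degrees 0…11.
Multiplying by (1 - x^4 + x^5) gives running coefficients 1,9,27,27,-1,-8,-18,0,27,0,0,0 for degrees 0…11.
Multiplying by (1 + x + x^2 + x^3) gives running coefficients 1,10,37,64,62,45,0,-27,1,9,27,27 for degrees 0…11.
Finally multiplying by (1 + x + x^2), the product of all factors after the first has coefficients 1,11,48,111,163,171,107,18,-26,-17,37,63 for degrees 0…11.
[x^11] = 1·63 + 1·37 + 1·(-17) + 1·(-26) = 57.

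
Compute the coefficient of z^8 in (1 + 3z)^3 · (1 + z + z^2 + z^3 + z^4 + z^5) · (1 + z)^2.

(1 + 3z)^3 has coefficients 1,9,27,27 for degrees 0…3.
(1 + z + z^2 + z^3 + z^4 + z^5) has coefficients 1,1,1,1,1,1,0,0,0 for degrees 0…8.
Finally multiplying by (1 + z)^2, the product of all factors after the first has coefficients 1,3,4,4,4,4,3,1,0 for degrees 0…8.
[z^8] = 1·0 + 9·1 + 27·3 + 27·4 = 198.

198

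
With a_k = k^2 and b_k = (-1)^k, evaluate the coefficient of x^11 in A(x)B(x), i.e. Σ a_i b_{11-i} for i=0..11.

Write out a_i and b_{11-i} for i = 0,…,11 and sum the products.
Σ = 0·(-1) + 1·1 + 4·(-1) + 9·1 + 16·(-1) + 25·1 + 36·(-1) + 49·1 + 64·(-1) + 81·1 + 100·(-1) + 121·1 = 66.

66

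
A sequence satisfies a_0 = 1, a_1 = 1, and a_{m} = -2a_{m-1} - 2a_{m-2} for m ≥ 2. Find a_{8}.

16

The ordinary generating function has denominator 1 + 2x + 2x^2.
Iterating the recurrence: a_0,…,a_{8} = 1, 1, -4, 6, -4, -4, 16, -24, 16.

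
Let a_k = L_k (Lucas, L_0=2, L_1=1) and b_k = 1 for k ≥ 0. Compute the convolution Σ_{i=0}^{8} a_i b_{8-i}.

122

Write out a_i and b_{8-i} for i = 0,…,8 and sum the products.
Σ = 2·1 + 1·1 + 3·1 + 4·1 + 7·1 + 11·1 + 18·1 + 29·1 + 47·1 = 122.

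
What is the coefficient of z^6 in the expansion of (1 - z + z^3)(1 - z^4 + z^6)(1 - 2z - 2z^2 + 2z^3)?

3

(1 - z + z^3) has coefficients 1,-1,0,1 for degrees 0…3.
(1 - z^4 + z^6) has coefficients 1,0,0,0,-1,0,1 for degrees 0…6.
Finally multiplying by (1 - 2z - 2z^2 + 2z^3), the product of all factors after the first has coefficients 1,-2,-2,2,-1,2,3 for degrees 0…6.
[z^6] = 1·3 − 1·2 + 1·2 = 3.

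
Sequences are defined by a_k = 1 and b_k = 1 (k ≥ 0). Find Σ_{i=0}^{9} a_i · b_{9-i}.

Write out a_i and b_{9-i} for i = 0,…,9 and sum the products.
Σ = 1·1 + 1·1 + 1·1 + 1·1 + 1·1 + 1·1 + 1·1 + 1·1 + 1·1 + 1·1 = 10.

10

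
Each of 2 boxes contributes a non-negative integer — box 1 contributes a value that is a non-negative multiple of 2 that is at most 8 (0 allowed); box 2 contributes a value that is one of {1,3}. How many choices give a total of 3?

2

The generating function for the choices is (1 + x² + x⁴ + x⁶ + x⁸)·(x + x³); the count is [x³].
(1 + x² + x⁴ + x⁶ + x⁸) has coefficients 1,0,1,0 for degrees 0…3.
(x + x³) has coefficients 0,1,0,1 for degrees 0…3.
[x³] = 1·1 + 1·1 = 2.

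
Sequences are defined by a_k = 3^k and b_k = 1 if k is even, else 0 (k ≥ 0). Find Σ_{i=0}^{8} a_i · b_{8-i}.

7381

This is [x^8] in the product of the two ordinary generating functions.
Σ = 1·1 + 3·0 + 9·1 + 27·0 + 81·1 + 243·0 + 729·1 + 2187·0 + 6561·1 = 7381.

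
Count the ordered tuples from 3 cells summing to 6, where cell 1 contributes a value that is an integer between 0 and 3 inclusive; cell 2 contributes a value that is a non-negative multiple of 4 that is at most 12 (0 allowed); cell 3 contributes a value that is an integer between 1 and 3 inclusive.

The generating function for the choices is (1 + z + z^2 + z^3)·(1 + z^4 + z^8 + z^12)·(z + z^2 + z^3); the count is [z^6].
(1 + z + z^2 + z^3) has coefficients 1,1,1,1 for degrees 0…3.
(1 + z^4 + z^8 + z^12) has coefficients 1,0,0,0,1,0,0 for degrees 0…6.
Finally multiplying by (z + z^2 + z^3), the product of all factors after the first has coefficients 0,1,1,1,0,1,1 for degrees 0…6.
[z^6] = 1·1 + 1·1 + 1·0 + 1·1 = 3.

3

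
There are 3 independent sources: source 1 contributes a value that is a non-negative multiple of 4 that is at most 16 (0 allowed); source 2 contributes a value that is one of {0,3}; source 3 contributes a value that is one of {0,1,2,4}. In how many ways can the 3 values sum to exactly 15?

The generating function for the choices is (1 + z⁴ + z⁸ + z¹² + z¹⁶)·(1 + z³)·(1 + z + z² + z⁴); the count is [z¹⁵].
(1 + z⁴ + z⁸ + z¹² + z¹⁶) has coefficients 1,0,0,0,1,0,0,0,1,0,0,0,1,0,0,0 for degrees 0…15.
(1 + z³) has coefficients 1,0,0,1,0,0,0,0,0,0,0,0,0,0,0,0 for degrees 0…15.
Finally multiplying by (1 + z + z² + z⁴), the product of all factors after the first has coefficients 1,1,1,1,2,1,0,1,0,0,0,0,0,0,0,0 for degrees 0…15.
[z¹⁵] = 1·0 + 1·0 + 1·1 + 1·1 = 2.

2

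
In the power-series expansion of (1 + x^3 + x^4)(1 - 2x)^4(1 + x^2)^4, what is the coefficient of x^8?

(1 + x^3 + x^4) has coefficients 1,0,0,1,1 for degrees 0…4.
(1 - 2x)^4 has coefficients 1,-8,24,-32,16,0,0,0,0 for degrees 0…8.
Finally multiplying by (1 + x^2)^4, the product of all factors after the first has coefficients 1,-8,28,-64,118,-176,212,-224,193 for degrees 0…8.
[x^8] = 1·193 + 1·(-176) + 1·118 = 135.

135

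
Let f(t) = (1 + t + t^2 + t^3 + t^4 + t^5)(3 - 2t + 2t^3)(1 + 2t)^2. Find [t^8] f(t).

(1 + t + t^2 + t^3 + t^4 + t^5) has coefficients 1,1,1,1,1,1 for degrees 0…5.
(3 - 2t + 2t^3) has coefficients 3,-2,0,2,0,0,0,0,0 for degrees 0…8.
Finally multiplying by (1 + 2t)^2, the product of all factors after the first has coefficients 3,10,4,-6,8,8,0,0,0 for degrees 0…8.
[t^8] = 1·0 + 1·0 + 1·0 + 1·8 + 1·8 + 1·(-6) = 10.

10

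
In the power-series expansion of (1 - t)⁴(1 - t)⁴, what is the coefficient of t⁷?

-8

(1 - t)⁴ has coefficients 1,-4,6,-4,1 for degrees 0…4.
(1 - t)⁴ has coefficients 1,-4,6,-4,1,0,0,0 for degrees 0…7.
[t⁷] = 1·0 − 4·0 + 6·0 − 4·1 + 1·(-4) = -8.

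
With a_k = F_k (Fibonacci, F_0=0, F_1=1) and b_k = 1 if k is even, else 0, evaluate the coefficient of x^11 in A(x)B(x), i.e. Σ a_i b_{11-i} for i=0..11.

This is [x^11] in the product of the two ordinary generating functions.
Σ = 0·0 + 1·1 + 1·0 + 2·1 + 3·0 + 5·1 + 8·0 + 13·1 + 21·0 + 34·1 + 55·0 + 89·1 = 144.

144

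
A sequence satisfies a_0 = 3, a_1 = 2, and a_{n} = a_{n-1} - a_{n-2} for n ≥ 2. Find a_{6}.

The ordinary generating function has denominator 1 - x + x^2.
Iterating the recurrence: a_0,…,a_{6} = 3, 2, -1, -3, -2, 1, 3.

3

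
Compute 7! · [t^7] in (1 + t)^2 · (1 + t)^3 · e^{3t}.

435942

The EGF product rule gives c_7 = Σ_{k_1+k_2+k_3=7} C(7; k_1,k_2,k_3) · ∏ g_i(k_i), where (1+t)^2 gives the falling factorial (2)_k; (1+t)^3 gives the falling factorial (3)_k; e^{3t} gives (3)^k.
g_1(k) for k = 0…7: 1, 2, 2, 0, 0, 0, 0, 0.
g_2(k) for k = 0…7: 1, 3, 6, 6, 0, 0, 0, 0.
g_3(k) for k = 0…7: 1, 3, 9, 27, 81, 243, 729, 2187.
First combine the last two factors: h(k) = Σ_j C(k,j)·g_2(j)·g_3(k−j) for k = 0…7: 1, 6, 33, 168, 801, 3618, 15633, 65124.
c_7 = Σ_k C(7,k)·g_1(k)·h(7−k) = 1·1·65124 + 7·2·15633 + 21·2·3618 = 65124 + 218862 + 151956 = 435942.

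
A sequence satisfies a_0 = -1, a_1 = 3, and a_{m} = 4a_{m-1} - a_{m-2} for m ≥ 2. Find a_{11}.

The ordinary generating function has denominator 1 - 4y + y^2.
Iterating the recurrence: a_0,…,a_{11} = -1, 3, 13, 49, 183, 683, 2549, 9513, 35503, 132499, 494493, 1845473.

1845473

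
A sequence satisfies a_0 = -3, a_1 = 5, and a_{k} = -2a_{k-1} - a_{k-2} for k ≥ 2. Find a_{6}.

-15

The ordinary generating function has denominator 1 + 2t + t^2.
Iterating the recurrence: a_0,…,a_{6} = -3, 5, -7, 9, -11, 13, -15.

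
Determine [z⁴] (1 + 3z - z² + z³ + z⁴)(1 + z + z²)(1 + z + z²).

7

(1 + 3z - z² + z³ + z⁴) has coefficients 1,3,-1,1,1 for degrees 0…4.
(1 + z + z²) has coefficients 1,1,1,0,0 for degrees 0…4.
Finally multiplying by (1 + z + z²), the product of all factors after the first has coefficients 1,2,3,2,1 for degrees 0…4.
[z⁴] = 1·1 + 3·2 − 1·3 + 1·2 + 1·1 = 7.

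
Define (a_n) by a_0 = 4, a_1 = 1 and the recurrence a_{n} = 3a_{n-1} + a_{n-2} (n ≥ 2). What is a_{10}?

The ordinary generating function has denominator 1 - 3y - y^2.
Iterating the recurrence: a_0,…,a_{10} = 4, 1, 7, 22, 73, 241, 796, 2629, 8683, 28678, 94717.

94717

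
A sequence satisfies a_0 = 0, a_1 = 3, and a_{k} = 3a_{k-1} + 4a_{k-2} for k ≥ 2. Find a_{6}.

2457

The ordinary generating function has denominator 1 - 3q - 4q^2.
Iterating the recurrence: a_0,…,a_{6} = 0, 3, 9, 39, 153, 615, 2457.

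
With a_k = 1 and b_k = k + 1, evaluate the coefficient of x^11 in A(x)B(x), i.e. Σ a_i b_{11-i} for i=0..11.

78

This is [x^11] in the product of the two ordinary generating functions.
Σ = 1·12 + 1·11 + 1·10 + 1·9 + 1·8 + 1·7 + 1·6 + 1·5 + 1·4 + 1·3 + 1·2 + 1·1 = 78.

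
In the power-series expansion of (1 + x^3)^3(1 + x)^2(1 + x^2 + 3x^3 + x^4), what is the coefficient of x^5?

11

(1 + x^3)^3 has coefficients 1,0,0,3,0,0 for degrees 0…5.
(1 + x)^2 has coefficients 1,2,1,0,0,0 for degrees 0…5.
Finally multiplying by (1 + x^2 + 3x^3 + x^4), the product of all factors after the first has coefficients 1,2,2,5,8,5 for degrees 0…5.
[x^5] = 1·5 + 3·2 = 11.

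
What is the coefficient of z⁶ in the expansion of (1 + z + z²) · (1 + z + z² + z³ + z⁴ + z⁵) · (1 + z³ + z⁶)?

(1 + z + z²) has coefficients 1,1,1 for degrees 0…2.
(1 + z + z² + z³ + z⁴ + z⁵) has coefficients 1,1,1,1,1,1,0 for degrees 0…6.
Finally multiplying by (1 + z³ + z⁶), the product of all factors after the first has coefficients 1,1,1,2,2,2,2 for degrees 0…6.
[z⁶] = 1·2 + 1·2 + 1·2 = 6.

6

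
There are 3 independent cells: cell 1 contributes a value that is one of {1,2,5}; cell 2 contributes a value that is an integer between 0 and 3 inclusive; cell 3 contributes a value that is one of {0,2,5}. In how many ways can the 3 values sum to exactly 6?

4

The generating function for the choices is (x + x² + x⁵)·(1 + x + x² + x³)·(1 + x² + x⁵); the count is [x⁶].
(x + x² + x⁵) has coefficients 0,1,1,0,0,1 for degrees 0…5.
(1 + x + x² + x³) has coefficients 1,1,1,1,0,0,0 for degrees 0…6.
Finally multiplying by (1 + x² + x⁵), the product of all factors after the first has coefficients 1,1,2,2,1,2,1 for degrees 0…6.
[x⁶] = 1·2 + 1·1 + 1·1 = 4.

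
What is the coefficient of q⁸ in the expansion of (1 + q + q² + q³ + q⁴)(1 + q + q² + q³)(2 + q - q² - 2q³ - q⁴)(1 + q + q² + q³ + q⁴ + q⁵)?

(1 + q + q² + q³ + q⁴) has coefficients 1,1,1,1,1 for degrees 0…4.
(1 + q + q² + q³) has coefficients 1,1,1,1,0,0,0,0,0 for degrees 0…8.
Multiplying by (2 + q - q² - 2q³ - q⁴) gives running coefficients 2,3,2,0,-3,-4,-3,-1,0 for degrees 0…8.
Finally multiplying by (1 + q + q² + q³ + q⁴ + q⁵), the product of all factors after the first has coefficients 2,5,7,7,4,0,-5,-9,-11 for degrees 0…8.
[q⁸] = 1·(-11) + 1·(-9) + 1·(-5) + 1·0 + 1·4 = -21.

-21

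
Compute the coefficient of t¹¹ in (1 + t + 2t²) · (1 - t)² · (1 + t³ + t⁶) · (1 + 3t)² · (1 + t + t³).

(1 + t + 2t²) has coefficients 1,1,2 for degrees 0…2.
(1 - t)² has coefficients 1,-2,1,0,0,0,0,0,0,0,0,0 for degrees 0…11.
Multiplying by (1 + t³ + t⁶) gives running coefficients 1,-2,1,1,-2,1,1,-2,1,0,0,0 for degrees 0…11.
Multiplying by (1 + 3t)² gives running coefficients 1,4,-2,-11,13,-2,-11,13,-2,-12,9,0 for degrees 0…11.
Finally multiplying by (1 + t + t³), the product of all factors after the first has coefficients 1,5,2,-12,6,9,-24,15,9,-25,10,7 for degrees 0…11.
[t¹¹] = 1·7 + 1·10 + 2·(-25) = -33.

-33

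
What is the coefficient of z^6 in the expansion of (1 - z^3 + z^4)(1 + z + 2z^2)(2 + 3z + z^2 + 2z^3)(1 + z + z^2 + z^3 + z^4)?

16

(1 - z^3 + z^4) has coefficients 1,0,0,-1,1 for degrees 0…4.
(1 + z + 2z^2) has coefficients 1,1,2,0,0,0,0 for degrees 0…6.
Multiplying by (2 + 3z + z^2 + 2z^3) gives running coefficients 2,5,8,9,4,4,0 for degrees 0…6.
Finally multiplying by (1 + z + z^2 + z^3 + z^4), the product of all factors after the first has coefficients 2,7,15,24,28,30,25 for degrees 0…6.
[z^6] = 1·25 − 1·24 + 1·15 = 16.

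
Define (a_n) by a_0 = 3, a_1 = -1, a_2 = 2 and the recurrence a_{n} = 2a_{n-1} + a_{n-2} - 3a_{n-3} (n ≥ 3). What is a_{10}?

The ordinary generating function has denominator 1 - 2q - q^2 + 3q^3.
Iterating the recurrence: a_0,…,a_{10} = 3, -1, 2, -6, -7, -26, -41, -87, -137, -238, -352.

-352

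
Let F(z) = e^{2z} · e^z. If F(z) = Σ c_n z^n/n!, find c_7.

The EGF product rule gives c_7 = Σ_{k_1+k_2=7} C(7; k_1,k_2) · ∏ g_i(k_i), where e^{2z} gives (2)^k; e^z gives (1)^k.
g_1(k) for k = 0…7: 1, 2, 4, 8, 16, 32, 64, 128.
g_2(k) for k = 0…7: 1, 1, 1, 1, 1, 1, 1, 1.
c_7 = Σ_k C(7,k)·g_1(k)·g_2(7−k) = 1·1·1 + 7·2·1 + 21·4·1 + 35·8·1 + 35·16·1 + 21·32·1 + 7·64·1 + 1·128·1 = 1 + 14 + 84 + 280 + 560 + 672 + 448 + 128 = 2187.

2187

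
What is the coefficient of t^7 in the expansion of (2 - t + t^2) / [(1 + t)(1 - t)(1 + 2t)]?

-467

The denominator gives the recurrence a_n = −2a_(n−1) + a_(n−2) + 2a_(n−3) for n ≥ 3; the numerator fixes a_0 = 2, a_1 = -5, a_2 = 13.
Iterating: 2, -5, 13, -27, 57, -115, 233, -467, so a_7 = -467.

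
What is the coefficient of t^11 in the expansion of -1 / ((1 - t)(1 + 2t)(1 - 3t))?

The denominator gives the recurrence a_n = 2a_(n−1) + 5a_(n−2) − 6a_(n−3) for n ≥ 3; the numerator fixes a_0 = -1, a_1 = -2, a_2 = -9.
Iterating: -1, -2, -9, -22, -77, -210, -673, -1934, -5973, -17578, -53417, -158886, so a_11 = -158886.

-158886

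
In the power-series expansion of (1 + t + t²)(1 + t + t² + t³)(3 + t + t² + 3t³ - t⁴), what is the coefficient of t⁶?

(1 + t + t²) has coefficients 1,1,1 for degrees 0…2.
(1 + t + t² + t³) has coefficients 1,1,1,1,0,0,0 for degrees 0…6.
Finally multiplying by (3 + t + t² + 3t³ - t⁴), the product of all factors after the first has coefficients 3,4,5,8,4,3,2 for degrees 0…6.
[t⁶] = 1·2 + 1·3 + 1·4 = 9.

9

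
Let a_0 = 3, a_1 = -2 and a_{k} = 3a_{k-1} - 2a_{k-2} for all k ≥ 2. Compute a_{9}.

-2552

The ordinary generating function has denominator 1 - 3y + 2y^2.
Iterating the recurrence: a_0,…,a_{9} = 3, -2, -12, -32, -72, -152, -312, -632, -1272, -2552.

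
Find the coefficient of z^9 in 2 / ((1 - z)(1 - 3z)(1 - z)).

The denominator gives the recurrence a_n = 5a_(n−1) − 7a_(n−2) + 3a_(n−3) for n ≥ 3; the numerator fixes a_0 = 2, a_1 = 10, a_2 = 36.
Iterating: 2, 10, 36, 116, 358, 1086, 3272, 9832, 29514, 88562, so a_9 = 88562.

88562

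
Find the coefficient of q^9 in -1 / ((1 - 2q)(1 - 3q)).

-58025

The denominator gives the recurrence a_n = 5a_(n−1) − 6a_(n−2) for n ≥ 2; the numerator fixes a_0 = -1, a_1 = -5.
Iterating: -1, -5, -19, -65, -211, -665, -2059, -6305, -19171, -58025, so a_9 = -58025.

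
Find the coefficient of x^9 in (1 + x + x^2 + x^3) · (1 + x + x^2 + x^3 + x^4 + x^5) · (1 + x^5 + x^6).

(1 + x + x^2 + x^3) has coefficients 1,1,1,1 for degrees 0…3.
(1 + x + x^2 + x^3 + x^4 + x^5) has coefficients 1,1,1,1,1,1,0,0,0,0 for degrees 0…9.
Finally multiplying by (1 + x^5 + x^6), the product of all factors after the first has coefficients 1,1,1,1,1,2,2,2,2,2 for degrees 0…9.
[x^9] = 1·2 + 1·2 + 1·2 + 1·2 = 8.

8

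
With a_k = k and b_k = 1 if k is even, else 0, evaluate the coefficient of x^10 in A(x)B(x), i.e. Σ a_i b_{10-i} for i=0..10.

The convolution is the t^10 coefficient of A(t)B(t).
Σ = 0·1 + 1·0 + 2·1 + 3·0 + 4·1 + 5·0 + 6·1 + 7·0 + 8·1 + 9·0 + 10·1 = 30.

30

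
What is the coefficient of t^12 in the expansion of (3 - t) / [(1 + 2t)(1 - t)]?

9558

Partial fractions give a closed form: a_n = (7/3)·(-2)^n + (2/3)·1^n.
At n = 12: a_12 = 9558.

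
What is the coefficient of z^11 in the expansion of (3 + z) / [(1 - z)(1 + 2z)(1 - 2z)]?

Partial fractions give a closed form: a_n = (-4/3)·1^n + (5/6)·(-2)^n + (7/2)·2^n.
At n = 11: a_11 = 5460.

5460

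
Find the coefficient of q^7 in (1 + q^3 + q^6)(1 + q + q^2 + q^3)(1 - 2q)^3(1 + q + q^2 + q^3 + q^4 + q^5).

(1 + q^3 + q^6) has coefficients 1,0,0,1,0,0,1 for degrees 0…6.
(1 + q + q^2 + q^3) has coefficients 1,1,1,1,0,0,0,0 for degrees 0…7.
Multiplying by (1 - 2q)^3 gives running coefficients 1,-5,7,-1,-2,4,-8,0 for degrees 0…7.
Finally multiplying by (1 + q + q^2 + q^3 + q^4 + q^5), the product of all factors after the first has coefficients 1,-4,3,2,0,4,-5,0 for degrees 0…7.
[q^7] = 1·0 + 1·0 + 1·(-4) = -4.

-4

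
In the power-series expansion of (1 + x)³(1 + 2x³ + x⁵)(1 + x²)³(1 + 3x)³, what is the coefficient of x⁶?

1068

(1 + x)³ has coefficients 1,3,3,1 for degrees 0…3.
(1 + 2x³ + x⁵) has coefficients 1,0,0,2,0,1,0 for degrees 0…6.
Multiplying by (1 + x²)³ gives running coefficients 1,0,3,2,3,7,1 for degrees 0…6.
Finally multiplying by (1 + 3x)³, the product of all factors after the first has coefficients 1,9,30,56,102,169,199 for degrees 0…6.
[x⁶] = 1·199 + 3·169 + 3·102 + 1·56 = 1068.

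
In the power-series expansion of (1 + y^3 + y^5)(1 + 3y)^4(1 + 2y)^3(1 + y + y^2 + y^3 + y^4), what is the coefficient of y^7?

9126

(1 + y^3 + y^5) has coefficients 1,0,0,1,0,1 for degrees 0…5.
(1 + 3y)^4 has coefficients 1,12,54,108,81,0,0,0 for degrees 0…7.
Multiplying by (1 + 2y)^3 gives running coefficients 1,18,138,584,1473,2214,1836,648 for degrees 0…7.
Finally multiplying by (1 + y + y^2 + y^3 + y^4), the product of all factors after the first has coefficients 1,19,157,741,2214,4427,6245,6755 for degrees 0…7.
[y^7] = 1·6755 + 1·2214 + 1·157 = 9126.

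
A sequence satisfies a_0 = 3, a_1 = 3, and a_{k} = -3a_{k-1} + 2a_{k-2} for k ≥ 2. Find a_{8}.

-8259

The ordinary generating function has denominator 1 + 3y - 2y^2.
Iterating the recurrence: a_0,…,a_{8} = 3, 3, -3, 15, -51, 183, -651, 2319, -8259.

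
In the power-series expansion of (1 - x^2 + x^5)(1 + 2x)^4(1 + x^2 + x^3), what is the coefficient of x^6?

(1 - x^2 + x^5) has coefficients 1,0,-1,0,0,1 for degrees 0…5.
(1 + 2x)^4 has coefficients 1,8,24,32,16,0,0 for degrees 0…6.
Finally multiplying by (1 + x^2 + x^3), the product of all factors after the first has coefficients 1,8,25,41,48,56,48 for degrees 0…6.
[x^6] = 1·48 − 1·48 + 1·8 = 8.

8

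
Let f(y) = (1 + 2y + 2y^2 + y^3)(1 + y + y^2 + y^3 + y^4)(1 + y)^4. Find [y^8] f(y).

48

(1 + 2y + 2y^2 + y^3) has coefficients 1,2,2,1 for degrees 0…3.
(1 + y + y^2 + y^3 + y^4) has coefficients 1,1,1,1,1,0,0,0,0 for degrees 0…8.
Finally multiplying by (1 + y)^4, the product of all factors after the first has coefficients 1,5,11,15,16,15,11,5,1 for degrees 0…8.
[y^8] = 1·1 + 2·5 + 2·11 + 1·15 = 48.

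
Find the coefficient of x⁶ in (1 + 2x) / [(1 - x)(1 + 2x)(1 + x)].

1

Partial fractions give a closed form: a_n = (1/2)·1^n + (1/2)·(-1)^n.
At n = 6: a_6 = 1.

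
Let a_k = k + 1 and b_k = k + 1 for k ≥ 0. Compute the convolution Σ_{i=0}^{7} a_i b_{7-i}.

This is [x^7] in the product of the two ordinary generating functions.
Σ = 1·8 + 2·7 + 3·6 + 4·5 + 5·4 + 6·3 + 7·2 + 8·1 = 120.

120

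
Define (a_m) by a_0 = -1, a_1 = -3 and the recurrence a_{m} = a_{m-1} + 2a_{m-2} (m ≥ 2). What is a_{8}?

-341

The ordinary generating function has denominator 1 - t - 2t^2.
Iterating the recurrence: a_0,…,a_{8} = -1, -3, -5, -11, -21, -43, -85, -171, -341.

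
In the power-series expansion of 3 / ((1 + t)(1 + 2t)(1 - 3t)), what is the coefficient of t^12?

727275

Partial fractions give a closed form: a_n = (-3/4)·(-1)^n + (12/5)·(-2)^n + (27/20)·3^n.
At n = 12: a_12 = 727275.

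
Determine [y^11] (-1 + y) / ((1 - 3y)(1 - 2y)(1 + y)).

The denominator gives the recurrence a_n = 4a_(n−1) − a_(n−2) − 6a_(n−3) for n ≥ 3; the numerator fixes a_0 = -1, a_1 = -3, a_2 = -11.
Iterating: -1, -3, -11, -35, -111, -343, -1051, -3195, -9671, -29183, -87891, -264355, so a_11 = -264355.

-264355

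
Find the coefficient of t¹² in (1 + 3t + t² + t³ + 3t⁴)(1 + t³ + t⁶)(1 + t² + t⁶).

5

(1 + 3t + t² + t³ + 3t⁴) has coefficients 1,3,1,1,3 for degrees 0…4.
(1 + t³ + t⁶) has coefficients 1,0,0,1,0,0,1,0,0,0,0,0,0 for degrees 0…12.
Finally multiplying by (1 + t² + t⁶), the product of all factors after the first has coefficients 1,0,1,1,0,1,2,0,1,1,0,0,1 for degrees 0…12.
[t¹²] = 1·1 + 3·0 + 1·0 + 1·1 + 3·1 = 5.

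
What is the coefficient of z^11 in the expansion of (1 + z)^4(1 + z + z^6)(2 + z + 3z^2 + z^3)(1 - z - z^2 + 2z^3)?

4

(1 + z)^4 has coefficients 1,4,6,4,1 for degrees 0…4.
(1 + z + z^6) has coefficients 1,1,0,0,0,0,1,0,0,0,0,0 for degrees 0…11.
Multiplying by (2 + z + 3z^2 + z^3) gives running coefficients 2,3,4,4,1,0,2,1,3,1,0,0 for degrees 0…11.
Finally multiplying by (1 - z - z^2 + 2z^3), the product of all factors after the first has coefficients 2,1,-1,1,-1,3,9,1,0,1,-2,5 for degrees 0…11.
[z^11] = 1·5 + 4·(-2) + 6·1 + 4·0 + 1·1 = 4.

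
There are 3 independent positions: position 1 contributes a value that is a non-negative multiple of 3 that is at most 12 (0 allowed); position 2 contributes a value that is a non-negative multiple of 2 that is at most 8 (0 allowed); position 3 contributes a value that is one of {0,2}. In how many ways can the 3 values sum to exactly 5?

2

The generating function for the choices is (1 + q^3 + q^6 + q^9 + q^12)·(1 + q^2 + q^4 + q^6 + q^8)·(1 + q^2); the count is [q^5].
(1 + q^3 + q^6 + q^9 + q^12) has coefficients 1,0,0,1,0,0 for degrees 0…5.
(1 + q^2 + q^4 + q^6 + q^8) has coefficients 1,0,1,0,1,0 for degrees 0…5.
Finally multiplying by (1 + q^2), the product of all factors after the first has coefficients 1,0,2,0,2,0 for degrees 0…5.
[q^5] = 1·0 + 1·2 = 2.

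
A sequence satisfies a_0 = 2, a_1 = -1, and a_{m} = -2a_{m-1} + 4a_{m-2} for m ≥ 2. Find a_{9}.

The ordinary generating function has denominator 1 + 2t - 4t^2.
Iterating the recurrence: a_0,…,a_{9} = 2, -1, 10, -24, 88, -272, 896, -2880, 9344, -30208.

-30208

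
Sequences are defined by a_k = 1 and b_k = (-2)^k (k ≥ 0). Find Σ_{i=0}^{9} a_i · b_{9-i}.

-341

The convolution is the t^9 coefficient of A(t)B(t).
Σ = 1·(-512) + 1·256 + 1·(-128) + 1·64 + 1·(-32) + 1·16 + 1·(-8) + 1·4 + 1·(-2) + 1·1 = -341.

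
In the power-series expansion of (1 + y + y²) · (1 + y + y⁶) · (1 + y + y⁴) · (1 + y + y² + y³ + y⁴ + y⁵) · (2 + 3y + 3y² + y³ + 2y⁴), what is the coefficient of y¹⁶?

49

(1 + y + y²) has coefficients 1,1,1 for degrees 0…2.
(1 + y + y⁶) has coefficients 1,1,0,0,0,0,1,0,0,0,0,0,0,0,0,0,0 for degrees 0…16.
Multiplying by (1 + y + y⁴) gives running coefficients 1,2,1,0,1,1,1,1,0,0,1,0,0,0,0,0,0 for degrees 0…16.
Multiplying by (1 + y + y² + y³ + y⁴ + y⁵) gives running coefficients 1,3,4,4,5,6,6,5,4,4,4,3,2,1,1,1,0 for degrees 0…16.
Finally multiplying by (2 + 3y + 3y² + y³ + 2y⁴), the product of all factors after the first has coefficients 2,9,20,30,39,49,57,59,57,53,49,44,37,29,22,16,11 for degrees 0…16.
[y¹⁶] = 1·11 + 1·16 + 1·22 = 49.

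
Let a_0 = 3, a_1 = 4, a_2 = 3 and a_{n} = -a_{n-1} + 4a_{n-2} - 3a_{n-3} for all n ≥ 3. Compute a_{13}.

48647

The ordinary generating function has denominator 1 + z - 4z^2 + 3z^3.
Iterating the recurrence: a_0,…,a_{13} = 3, 4, 3, 4, -4, 11, -39, 95, -284, 781, -2202, 6178, -17329, 48647.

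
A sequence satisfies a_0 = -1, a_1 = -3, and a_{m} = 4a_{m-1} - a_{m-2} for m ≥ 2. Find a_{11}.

-1542841

The ordinary generating function has denominator 1 - 4y + y^2.
Iterating the recurrence: a_0,…,a_{11} = -1, -3, -11, -41, -153, -571, -2131, -7953, -29681, -110771, -413403, -1542841.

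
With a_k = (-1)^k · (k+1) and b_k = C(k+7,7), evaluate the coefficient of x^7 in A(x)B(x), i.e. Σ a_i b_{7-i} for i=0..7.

The convolution is the t^7 coefficient of A(t)B(t).
Σ = 1·3432 − 2·1716 + 3·792 − 4·330 + 5·120 − 6·36 + 7·8 − 8·1 = 1488.

1488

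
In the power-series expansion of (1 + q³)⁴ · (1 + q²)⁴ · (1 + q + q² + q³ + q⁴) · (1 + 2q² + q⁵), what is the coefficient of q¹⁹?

265

(1 + q³)⁴ has coefficients 1,0,0,4,0,0,6,0,0,4,0,0,1 for degrees 0…12.
(1 + q²)⁴ has coefficients 1,0,4,0,6,0,4,0,1,0,0,0,0,0,0,0,0,0,0,0 for degrees 0…19.
Multiplying by (1 + q + q² + q³ + q⁴) gives running coefficients 1,1,5,5,11,10,14,10,11,5,5,1,1,0,0,0,0,0,0,0 for degrees 0…19.
Finally multiplying by (1 + 2q² + q⁵), the product of all factors after the first has coefficients 1,1,7,7,21,21,37,35,44,36,37,25,21,13,7,5,1,1,0,0 for degrees 0…19.
[q¹⁹] = 1·0 + 4·1 + 6·13 + 4·37 + 1·35 = 265.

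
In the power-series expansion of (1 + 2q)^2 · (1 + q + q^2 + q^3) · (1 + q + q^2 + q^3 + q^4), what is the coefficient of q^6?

30

(1 + 2q)^2 has coefficients 1,4,4 for degrees 0…2.
(1 + q + q^2 + q^3) has coefficients 1,1,1,1,0,0,0 for degrees 0…6.
Finally multiplying by (1 + q + q^2 + q^3 + q^4), the product of all factors after the first has coefficients 1,2,3,4,4,3,2 for degrees 0…6.
[q^6] = 1·2 + 4·3 + 4·4 = 30.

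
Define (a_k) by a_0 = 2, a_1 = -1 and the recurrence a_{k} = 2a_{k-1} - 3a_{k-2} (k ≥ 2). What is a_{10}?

-416

The ordinary generating function has denominator 1 - 2y + 3y^2.
Iterating the recurrence: a_0,…,a_{10} = 2, -1, -8, -13, -2, 35, 76, 47, -134, -409, -416.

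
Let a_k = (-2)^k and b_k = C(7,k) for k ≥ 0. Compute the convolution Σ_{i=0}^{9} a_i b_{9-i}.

-4

Write out a_i and b_{9-i} for i = 0,…,9 and sum the products.
Σ = 1·0 − 2·0 + 4·1 − 8·7 + 16·21 − 32·35 + 64·35 − 128·21 + 256·7 − 512·1 = -4.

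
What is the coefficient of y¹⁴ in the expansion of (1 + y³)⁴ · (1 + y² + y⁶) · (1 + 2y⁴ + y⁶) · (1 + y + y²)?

49

(1 + y³)⁴ has coefficients 1,0,0,4,0,0,6,0,0,4,0,0,1 for degrees 0…12.
(1 + y² + y⁶) has coefficients 1,0,1,0,0,0,1,0,0,0,0,0,0,0,0 for degrees 0…14.
Multiplying by (1 + 2y⁴ + y⁶) gives running coefficients 1,0,1,0,2,0,4,0,1,0,2,0,1,0,0 for degrees 0…14.
Finally multiplying by (1 + y + y²), the product of all factors after the first has coefficients 1,1,2,1,3,2,6,4,5,1,3,2,3,1,1 for degrees 0…14.
[y¹⁴] = 1·1 + 4·2 + 6·5 + 4·2 + 1·2 = 49.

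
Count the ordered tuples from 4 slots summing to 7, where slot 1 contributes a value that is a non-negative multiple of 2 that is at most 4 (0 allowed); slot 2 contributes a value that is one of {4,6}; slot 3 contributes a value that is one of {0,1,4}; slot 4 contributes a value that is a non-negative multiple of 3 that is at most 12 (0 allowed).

The generating function for the choices is (1 + z² + z⁴)·(z⁴ + z⁶)·(1 + z + z⁴)·(1 + z³ + z⁶ + z⁹ + z¹²); the count is [z⁷].
(1 + z² + z⁴) has coefficients 1,0,1,0,1 for degrees 0…4.
(z⁴ + z⁶) has coefficients 0,0,0,0,1,0,1,0 for degrees 0…7.
Multiplying by (1 + z + z⁴) gives running coefficients 0,0,0,0,1,1,1,1 for degrees 0…7.
Finally multiplying by (1 + z³ + z⁶ + z⁹ + z¹²), the product of all factors after the first has coefficients 0,0,0,0,1,1,1,2 for degrees 0…7.
[z⁷] = 1·2 + 1·1 + 1·0 = 3.

3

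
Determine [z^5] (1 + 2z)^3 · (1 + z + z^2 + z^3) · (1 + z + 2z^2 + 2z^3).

(1 + 2z)^3 has coefficients 1,6,12,8 for degrees 0…3.
(1 + z + z^2 + z^3) has coefficients 1,1,1,1,0,0 for degrees 0…5.
Finally multiplying by (1 + z + 2z^2 + 2z^3), the product of all factors after the first has coefficients 1,2,4,6,5,4 for degrees 0…5.
[z^5] = 1·4 + 6·5 + 12·6 + 8·4 = 138.

138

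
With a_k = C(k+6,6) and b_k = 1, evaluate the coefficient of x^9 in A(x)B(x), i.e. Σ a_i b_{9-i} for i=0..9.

The convolution is the x^9 coefficient of A(x)B(x).
Σ = 1·1 + 7·1 + 28·1 + 84·1 + 210·1 + 462·1 + 924·1 + 1716·1 + 3003·1 + 5005·1 = 11440.

11440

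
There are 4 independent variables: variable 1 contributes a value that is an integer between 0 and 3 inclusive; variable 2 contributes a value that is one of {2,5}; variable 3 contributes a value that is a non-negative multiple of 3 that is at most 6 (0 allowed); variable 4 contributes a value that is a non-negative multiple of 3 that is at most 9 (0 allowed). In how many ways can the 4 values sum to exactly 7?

3

The generating function for the choices is (1 + y + y² + y³)·(y² + y⁵)·(1 + y³ + y⁶)·(1 + y³ + y⁶ + y⁹); the count is [y⁷].
(1 + y + y² + y³) has coefficients 1,1,1,1 for degrees 0…3.
(y² + y⁵) has coefficients 0,0,1,0,0,1,0,0 for degrees 0…7.
Multiplying by (1 + y³ + y⁶) gives running coefficients 0,0,1,0,0,2,0,0 for degrees 0…7.
Finally multiplying by (1 + y³ + y⁶ + y⁹), the product of all factors after the first has coefficients 0,0,1,0,0,3,0,0 for degrees 0…7.
[y⁷] = 1·0 + 1·0 + 1·3 + 1·0 = 3.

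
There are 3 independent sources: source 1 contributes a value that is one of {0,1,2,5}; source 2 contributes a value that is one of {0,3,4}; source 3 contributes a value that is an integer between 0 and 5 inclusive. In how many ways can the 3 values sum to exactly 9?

The generating function for the choices is (1 + q + q^2 + q^5)·(1 + q^3 + q^4)·(1 + q + q^2 + q^3 + q^4 + q^5); the count is [q^9].
(1 + q + q^2 + q^5) has coefficients 1,1,1,0,0,1 for degrees 0…5.
(1 + q^3 + q^4) has coefficients 1,0,0,1,1,0,0,0,0,0 for degrees 0…9.
Finally multiplying by (1 + q + q^2 + q^3 + q^4 + q^5), the product of all factors after the first has coefficients 1,1,1,2,3,3,2,2,2,1 for degrees 0…9.
[q^9] = 1·1 + 1·2 + 1·2 + 1·3 = 8.

8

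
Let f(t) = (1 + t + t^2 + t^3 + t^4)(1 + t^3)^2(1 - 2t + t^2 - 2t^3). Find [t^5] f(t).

-3

(1 + t + t^2 + t^3 + t^4) has coefficients 1,1,1,1,1 for degrees 0…4.
(1 + t^3)^2 has coefficients 1,0,0,2,0,0 for degrees 0…5.
Finally multiplying by (1 - 2t + t^2 - 2t^3), the product of all factors after the first has coefficients 1,-2,1,0,-4,2 for degrees 0…5.
[t^5] = 1·2 + 1·(-4) + 1·0 + 1·1 + 1·(-2) = -3.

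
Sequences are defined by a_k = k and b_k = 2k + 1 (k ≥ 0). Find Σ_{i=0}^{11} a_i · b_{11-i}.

506

This is [x^11] in the product of the two ordinary generating functions.
Σ = 0·23 + 1·21 + 2·19 + 3·17 + 4·15 + 5·13 + 6·11 + 7·9 + 8·7 + 9·5 + 10·3 + 11·1 = 506.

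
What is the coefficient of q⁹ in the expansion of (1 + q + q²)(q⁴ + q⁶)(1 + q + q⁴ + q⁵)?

(1 + q + q²) has coefficients 1,1,1 for degrees 0…2.
(q⁴ + q⁶) has coefficients 0,0,0,0,1,0,1,0,0,0 for degrees 0…9.
Finally multiplying by (1 + q + q⁴ + q⁵), the product of all factors after the first has coefficients 0,0,0,0,1,1,1,1,1,1 for degrees 0…9.
[q⁹] = 1·1 + 1·1 + 1·1 = 3.

3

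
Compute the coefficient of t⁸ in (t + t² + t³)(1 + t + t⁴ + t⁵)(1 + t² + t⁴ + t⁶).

6

(t + t² + t³) has coefficients 0,1,1,1 for degrees 0…3.
(1 + t + t⁴ + t⁵) has coefficients 1,1,0,0,1,1,0,0,0 for degrees 0…8.
Finally multiplying by (1 + t² + t⁴ + t⁶), the product of all factors after the first has coefficients 1,1,1,1,2,2,2,2,1 for degrees 0…8.
[t⁸] = 1·2 + 1·2 + 1·2 = 6.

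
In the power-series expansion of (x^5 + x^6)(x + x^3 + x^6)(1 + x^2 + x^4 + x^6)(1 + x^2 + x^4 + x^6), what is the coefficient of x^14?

9

(x^5 + x^6) has coefficients 0,0,0,0,0,1,1 for degrees 0…6.
(x + x^3 + x^6) has coefficients 0,1,0,1,0,0,1,0,0,0,0,0,0,0,0 for degrees 0…14.
Multiplying by (1 + x^2 + x^4 + x^6) gives running coefficients 0,1,0,2,0,2,1,2,1,1,1,0,1,0,0 for degrees 0…14.
Finally multiplying by (1 + x^2 + x^4 + x^6), the product of all factors after the first has coefficients 0,1,0,3,0,5,1,7,2,7,3,5,4,3,3 for degrees 0…14.
[x^14] = 1·7 + 1·2 = 9.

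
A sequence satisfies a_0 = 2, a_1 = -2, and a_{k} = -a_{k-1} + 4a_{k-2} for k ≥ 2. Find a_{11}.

-38610

The ordinary generating function has denominator 1 + q - 4q^2.
Iterating the recurrence: a_0,…,a_{11} = 2, -2, 10, -18, 58, -130, 362, -882, 2330, -5858, 15178, -38610.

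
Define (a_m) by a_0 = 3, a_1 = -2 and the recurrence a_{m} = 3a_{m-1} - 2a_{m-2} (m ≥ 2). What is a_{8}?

The ordinary generating function has denominator 1 - 3y + 2y^2.
Iterating the recurrence: a_0,…,a_{8} = 3, -2, -12, -32, -72, -152, -312, -632, -1272.

-1272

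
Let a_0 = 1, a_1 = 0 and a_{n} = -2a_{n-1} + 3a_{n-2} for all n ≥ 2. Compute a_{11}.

-44286

The ordinary generating function has denominator 1 + 2y - 3y^2.
Iterating the recurrence: a_0,…,a_{11} = 1, 0, 3, -6, 21, -60, 183, -546, 1641, -4920, 14763, -44286.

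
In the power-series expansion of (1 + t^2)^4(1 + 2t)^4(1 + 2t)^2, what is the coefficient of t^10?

1404

(1 + t^2)^4 has coefficients 1,0,4,0,6,0,4,0,1 for degrees 0…8.
(1 + 2t)^4 has coefficients 1,8,24,32,16,0,0,0,0,0,0 for degrees 0…10.
Finally multiplying by (1 + 2t)^2, the product of all factors after the first has coefficients 1,12,60,160,240,192,64,0,0,0,0 for degrees 0…10.
[t^10] = 1·0 + 4·0 + 6·64 + 4·240 + 1·60 = 1404.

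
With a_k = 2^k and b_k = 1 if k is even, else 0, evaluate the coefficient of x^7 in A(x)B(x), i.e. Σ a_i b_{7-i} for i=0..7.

170

The convolution is the x^7 coefficient of A(x)B(x).
Σ = 1·0 + 2·1 + 4·0 + 8·1 + 16·0 + 32·1 + 64·0 + 128·1 = 170.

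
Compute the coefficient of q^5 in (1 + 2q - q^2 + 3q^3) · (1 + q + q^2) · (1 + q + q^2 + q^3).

11

(1 + 2q - q^2 + 3q^3) has coefficients 1,2,-1,3 for degrees 0…3.
(1 + q + q^2) has coefficients 1,1,1,0,0,0 for degrees 0…5.
Finally multiplying by (1 + q + q^2 + q^3), the product of all factors after the first has coefficients 1,2,3,3,2,1 for degrees 0…5.
[q^5] = 1·1 + 2·2 − 1·3 + 3·3 = 11.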